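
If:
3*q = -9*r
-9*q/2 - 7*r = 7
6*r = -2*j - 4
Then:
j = -68/13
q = -42/13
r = 14/13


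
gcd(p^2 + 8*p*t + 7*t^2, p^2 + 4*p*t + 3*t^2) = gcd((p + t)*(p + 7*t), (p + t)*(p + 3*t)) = p + t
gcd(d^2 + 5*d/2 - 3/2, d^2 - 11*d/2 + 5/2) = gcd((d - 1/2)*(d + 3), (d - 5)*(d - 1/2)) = d - 1/2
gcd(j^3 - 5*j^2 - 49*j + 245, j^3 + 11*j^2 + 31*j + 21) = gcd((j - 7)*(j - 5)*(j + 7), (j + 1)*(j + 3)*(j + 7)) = j + 7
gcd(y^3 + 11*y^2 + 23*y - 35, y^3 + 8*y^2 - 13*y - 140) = y^2 + 12*y + 35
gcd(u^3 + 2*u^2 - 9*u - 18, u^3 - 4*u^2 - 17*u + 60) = u - 3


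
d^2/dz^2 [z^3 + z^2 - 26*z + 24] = 6*z + 2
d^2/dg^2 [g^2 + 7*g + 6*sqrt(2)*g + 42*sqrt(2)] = 2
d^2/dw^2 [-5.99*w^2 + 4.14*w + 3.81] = -11.9800000000000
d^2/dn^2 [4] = 0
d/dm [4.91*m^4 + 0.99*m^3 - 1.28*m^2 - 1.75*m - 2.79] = 19.64*m^3 + 2.97*m^2 - 2.56*m - 1.75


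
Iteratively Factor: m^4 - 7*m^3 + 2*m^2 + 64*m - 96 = (m - 2)*(m^3 - 5*m^2 - 8*m + 48) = (m - 4)*(m - 2)*(m^2 - m - 12) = (m - 4)^2*(m - 2)*(m + 3)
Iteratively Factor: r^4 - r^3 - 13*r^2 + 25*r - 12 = (r - 1)*(r^3 - 13*r + 12) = (r - 3)*(r - 1)*(r^2 + 3*r - 4) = (r - 3)*(r - 1)*(r + 4)*(r - 1)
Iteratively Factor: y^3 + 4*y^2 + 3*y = (y + 3)*(y^2 + y) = (y + 1)*(y + 3)*(y)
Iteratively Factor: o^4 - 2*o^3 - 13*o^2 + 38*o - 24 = (o + 4)*(o^3 - 6*o^2 + 11*o - 6) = (o - 3)*(o + 4)*(o^2 - 3*o + 2) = (o - 3)*(o - 1)*(o + 4)*(o - 2)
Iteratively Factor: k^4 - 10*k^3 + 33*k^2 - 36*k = (k)*(k^3 - 10*k^2 + 33*k - 36) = k*(k - 3)*(k^2 - 7*k + 12) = k*(k - 3)^2*(k - 4)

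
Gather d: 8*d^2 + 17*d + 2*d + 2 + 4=8*d^2 + 19*d + 6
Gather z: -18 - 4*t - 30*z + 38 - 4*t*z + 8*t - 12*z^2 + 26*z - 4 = 4*t - 12*z^2 + z*(-4*t - 4) + 16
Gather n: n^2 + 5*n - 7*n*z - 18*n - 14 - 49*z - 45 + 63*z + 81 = n^2 + n*(-7*z - 13) + 14*z + 22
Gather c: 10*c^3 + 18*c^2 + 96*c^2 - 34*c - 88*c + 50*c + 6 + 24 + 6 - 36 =10*c^3 + 114*c^2 - 72*c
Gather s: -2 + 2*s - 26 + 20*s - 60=22*s - 88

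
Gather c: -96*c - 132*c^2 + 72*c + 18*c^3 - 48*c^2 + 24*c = 18*c^3 - 180*c^2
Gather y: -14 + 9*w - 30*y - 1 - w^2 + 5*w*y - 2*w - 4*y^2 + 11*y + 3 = -w^2 + 7*w - 4*y^2 + y*(5*w - 19) - 12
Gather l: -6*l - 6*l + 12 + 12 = 24 - 12*l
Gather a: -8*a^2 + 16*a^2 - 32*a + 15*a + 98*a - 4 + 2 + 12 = 8*a^2 + 81*a + 10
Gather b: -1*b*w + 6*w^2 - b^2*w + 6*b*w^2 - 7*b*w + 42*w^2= -b^2*w + b*(6*w^2 - 8*w) + 48*w^2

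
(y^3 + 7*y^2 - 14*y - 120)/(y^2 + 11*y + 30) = y - 4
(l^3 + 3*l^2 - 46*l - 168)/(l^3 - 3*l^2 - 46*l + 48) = (l^2 - 3*l - 28)/(l^2 - 9*l + 8)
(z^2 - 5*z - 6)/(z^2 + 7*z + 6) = (z - 6)/(z + 6)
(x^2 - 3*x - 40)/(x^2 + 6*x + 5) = (x - 8)/(x + 1)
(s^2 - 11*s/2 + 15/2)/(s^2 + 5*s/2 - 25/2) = (s - 3)/(s + 5)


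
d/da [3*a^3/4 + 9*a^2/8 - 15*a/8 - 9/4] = 9*a^2/4 + 9*a/4 - 15/8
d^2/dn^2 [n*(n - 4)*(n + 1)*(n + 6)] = 12*n^2 + 18*n - 44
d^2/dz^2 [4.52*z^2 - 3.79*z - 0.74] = 9.04000000000000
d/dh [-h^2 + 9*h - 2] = 9 - 2*h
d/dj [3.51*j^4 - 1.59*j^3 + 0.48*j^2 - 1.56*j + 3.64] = 14.04*j^3 - 4.77*j^2 + 0.96*j - 1.56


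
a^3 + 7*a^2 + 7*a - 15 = (a - 1)*(a + 3)*(a + 5)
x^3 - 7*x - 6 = (x - 3)*(x + 1)*(x + 2)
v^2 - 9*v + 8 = (v - 8)*(v - 1)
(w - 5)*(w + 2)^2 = w^3 - w^2 - 16*w - 20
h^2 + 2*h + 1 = (h + 1)^2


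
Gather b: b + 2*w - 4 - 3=b + 2*w - 7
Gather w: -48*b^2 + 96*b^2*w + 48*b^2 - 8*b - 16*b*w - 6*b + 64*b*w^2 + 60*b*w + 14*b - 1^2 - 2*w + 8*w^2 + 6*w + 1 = w^2*(64*b + 8) + w*(96*b^2 + 44*b + 4)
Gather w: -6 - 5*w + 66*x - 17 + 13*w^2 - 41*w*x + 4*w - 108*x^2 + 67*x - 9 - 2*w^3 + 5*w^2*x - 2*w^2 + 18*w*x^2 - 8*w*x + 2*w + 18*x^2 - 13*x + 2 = -2*w^3 + w^2*(5*x + 11) + w*(18*x^2 - 49*x + 1) - 90*x^2 + 120*x - 30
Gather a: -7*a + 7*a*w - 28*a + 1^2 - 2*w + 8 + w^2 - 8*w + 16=a*(7*w - 35) + w^2 - 10*w + 25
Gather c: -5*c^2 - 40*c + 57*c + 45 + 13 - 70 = -5*c^2 + 17*c - 12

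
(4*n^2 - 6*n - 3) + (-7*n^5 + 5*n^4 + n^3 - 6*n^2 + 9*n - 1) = -7*n^5 + 5*n^4 + n^3 - 2*n^2 + 3*n - 4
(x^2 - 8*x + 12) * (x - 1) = x^3 - 9*x^2 + 20*x - 12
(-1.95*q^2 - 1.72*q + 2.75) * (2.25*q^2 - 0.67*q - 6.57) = -4.3875*q^4 - 2.5635*q^3 + 20.1514*q^2 + 9.4579*q - 18.0675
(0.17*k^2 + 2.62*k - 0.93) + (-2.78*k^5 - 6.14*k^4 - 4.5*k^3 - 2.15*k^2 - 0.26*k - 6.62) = -2.78*k^5 - 6.14*k^4 - 4.5*k^3 - 1.98*k^2 + 2.36*k - 7.55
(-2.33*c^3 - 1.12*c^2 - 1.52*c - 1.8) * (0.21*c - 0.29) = -0.4893*c^4 + 0.4405*c^3 + 0.00560000000000005*c^2 + 0.0628*c + 0.522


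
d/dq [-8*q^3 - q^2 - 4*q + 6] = -24*q^2 - 2*q - 4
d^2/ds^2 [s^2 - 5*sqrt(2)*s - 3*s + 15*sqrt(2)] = 2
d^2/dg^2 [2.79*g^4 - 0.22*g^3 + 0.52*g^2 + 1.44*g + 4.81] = 33.48*g^2 - 1.32*g + 1.04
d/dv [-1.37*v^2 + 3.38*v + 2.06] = 3.38 - 2.74*v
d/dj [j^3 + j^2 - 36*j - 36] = 3*j^2 + 2*j - 36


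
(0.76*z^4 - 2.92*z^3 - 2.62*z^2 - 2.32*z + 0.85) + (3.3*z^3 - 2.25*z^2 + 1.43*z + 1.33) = 0.76*z^4 + 0.38*z^3 - 4.87*z^2 - 0.89*z + 2.18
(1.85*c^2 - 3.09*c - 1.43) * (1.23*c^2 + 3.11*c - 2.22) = 2.2755*c^4 + 1.9528*c^3 - 15.4758*c^2 + 2.4125*c + 3.1746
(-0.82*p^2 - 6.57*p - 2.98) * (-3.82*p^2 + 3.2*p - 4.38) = 3.1324*p^4 + 22.4734*p^3 - 6.0488*p^2 + 19.2406*p + 13.0524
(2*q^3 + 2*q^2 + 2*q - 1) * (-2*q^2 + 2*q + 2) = -4*q^5 + 4*q^3 + 10*q^2 + 2*q - 2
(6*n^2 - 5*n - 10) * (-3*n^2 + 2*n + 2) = -18*n^4 + 27*n^3 + 32*n^2 - 30*n - 20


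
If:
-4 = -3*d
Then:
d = 4/3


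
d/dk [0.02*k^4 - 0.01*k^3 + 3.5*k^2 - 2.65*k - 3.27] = 0.08*k^3 - 0.03*k^2 + 7.0*k - 2.65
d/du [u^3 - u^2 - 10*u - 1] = 3*u^2 - 2*u - 10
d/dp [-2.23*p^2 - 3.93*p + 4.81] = -4.46*p - 3.93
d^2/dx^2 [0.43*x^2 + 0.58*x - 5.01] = 0.860000000000000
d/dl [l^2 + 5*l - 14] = 2*l + 5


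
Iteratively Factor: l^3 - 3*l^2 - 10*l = (l - 5)*(l^2 + 2*l) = (l - 5)*(l + 2)*(l)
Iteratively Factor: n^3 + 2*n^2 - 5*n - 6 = (n + 1)*(n^2 + n - 6) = (n - 2)*(n + 1)*(n + 3)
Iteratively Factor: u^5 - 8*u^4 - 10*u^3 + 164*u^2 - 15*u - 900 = (u - 4)*(u^4 - 4*u^3 - 26*u^2 + 60*u + 225) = (u - 5)*(u - 4)*(u^3 + u^2 - 21*u - 45) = (u - 5)*(u - 4)*(u + 3)*(u^2 - 2*u - 15) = (u - 5)*(u - 4)*(u + 3)^2*(u - 5)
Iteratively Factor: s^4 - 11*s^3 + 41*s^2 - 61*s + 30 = (s - 5)*(s^3 - 6*s^2 + 11*s - 6) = (s - 5)*(s - 2)*(s^2 - 4*s + 3) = (s - 5)*(s - 2)*(s - 1)*(s - 3)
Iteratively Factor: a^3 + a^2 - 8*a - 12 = (a - 3)*(a^2 + 4*a + 4) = (a - 3)*(a + 2)*(a + 2)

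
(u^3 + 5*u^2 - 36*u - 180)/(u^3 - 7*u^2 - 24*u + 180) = (u + 6)/(u - 6)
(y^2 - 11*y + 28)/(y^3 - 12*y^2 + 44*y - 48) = (y - 7)/(y^2 - 8*y + 12)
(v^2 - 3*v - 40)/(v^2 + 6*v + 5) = (v - 8)/(v + 1)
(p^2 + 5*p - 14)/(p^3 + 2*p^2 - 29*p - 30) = (p^2 + 5*p - 14)/(p^3 + 2*p^2 - 29*p - 30)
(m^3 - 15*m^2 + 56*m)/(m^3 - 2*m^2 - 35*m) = (m - 8)/(m + 5)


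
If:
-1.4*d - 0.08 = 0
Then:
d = -0.06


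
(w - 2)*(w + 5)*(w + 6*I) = w^3 + 3*w^2 + 6*I*w^2 - 10*w + 18*I*w - 60*I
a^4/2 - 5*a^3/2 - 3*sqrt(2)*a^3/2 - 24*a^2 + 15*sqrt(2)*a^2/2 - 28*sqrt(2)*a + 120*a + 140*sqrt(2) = (a/2 + sqrt(2))*(a - 5)*(a - 7*sqrt(2))*(a + 2*sqrt(2))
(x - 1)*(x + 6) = x^2 + 5*x - 6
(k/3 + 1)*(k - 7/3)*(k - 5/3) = k^3/3 - k^2/3 - 73*k/27 + 35/9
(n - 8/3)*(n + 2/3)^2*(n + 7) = n^4 + 17*n^3/3 - 112*n^2/9 - 620*n/27 - 224/27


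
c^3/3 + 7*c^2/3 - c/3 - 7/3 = (c/3 + 1/3)*(c - 1)*(c + 7)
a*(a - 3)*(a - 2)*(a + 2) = a^4 - 3*a^3 - 4*a^2 + 12*a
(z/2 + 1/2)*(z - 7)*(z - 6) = z^3/2 - 6*z^2 + 29*z/2 + 21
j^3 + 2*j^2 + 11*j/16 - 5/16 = (j - 1/4)*(j + 1)*(j + 5/4)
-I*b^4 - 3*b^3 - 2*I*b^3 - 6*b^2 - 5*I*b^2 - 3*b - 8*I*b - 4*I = (b + 1)*(b - 4*I)*(b + I)*(-I*b - I)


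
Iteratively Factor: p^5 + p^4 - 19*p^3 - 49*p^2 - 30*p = (p + 1)*(p^4 - 19*p^2 - 30*p) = (p - 5)*(p + 1)*(p^3 + 5*p^2 + 6*p) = (p - 5)*(p + 1)*(p + 2)*(p^2 + 3*p) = p*(p - 5)*(p + 1)*(p + 2)*(p + 3)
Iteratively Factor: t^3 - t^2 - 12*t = (t)*(t^2 - t - 12) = t*(t - 4)*(t + 3)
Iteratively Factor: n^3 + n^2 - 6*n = (n - 2)*(n^2 + 3*n) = n*(n - 2)*(n + 3)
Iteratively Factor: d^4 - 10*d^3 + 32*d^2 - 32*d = (d - 2)*(d^3 - 8*d^2 + 16*d) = d*(d - 2)*(d^2 - 8*d + 16) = d*(d - 4)*(d - 2)*(d - 4)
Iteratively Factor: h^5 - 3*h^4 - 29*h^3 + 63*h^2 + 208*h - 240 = (h - 5)*(h^4 + 2*h^3 - 19*h^2 - 32*h + 48) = (h - 5)*(h - 4)*(h^3 + 6*h^2 + 5*h - 12) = (h - 5)*(h - 4)*(h + 3)*(h^2 + 3*h - 4) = (h - 5)*(h - 4)*(h + 3)*(h + 4)*(h - 1)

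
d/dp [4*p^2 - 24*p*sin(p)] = -24*p*cos(p) + 8*p - 24*sin(p)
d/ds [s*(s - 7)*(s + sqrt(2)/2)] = 3*s^2 - 14*s + sqrt(2)*s - 7*sqrt(2)/2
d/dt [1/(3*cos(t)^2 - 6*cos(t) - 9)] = 2*(cos(t) - 1)*sin(t)/(3*(sin(t)^2 + 2*cos(t) + 2)^2)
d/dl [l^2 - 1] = 2*l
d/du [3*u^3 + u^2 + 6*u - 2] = 9*u^2 + 2*u + 6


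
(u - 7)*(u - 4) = u^2 - 11*u + 28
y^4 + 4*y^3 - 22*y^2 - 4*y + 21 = (y - 3)*(y - 1)*(y + 1)*(y + 7)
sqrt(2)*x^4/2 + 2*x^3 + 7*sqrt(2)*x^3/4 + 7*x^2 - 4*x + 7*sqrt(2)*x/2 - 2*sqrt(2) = (x - 1/2)*(x + 4)*(x + sqrt(2))*(sqrt(2)*x/2 + 1)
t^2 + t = t*(t + 1)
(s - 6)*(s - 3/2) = s^2 - 15*s/2 + 9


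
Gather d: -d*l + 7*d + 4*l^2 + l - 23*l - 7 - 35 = d*(7 - l) + 4*l^2 - 22*l - 42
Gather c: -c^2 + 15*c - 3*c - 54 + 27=-c^2 + 12*c - 27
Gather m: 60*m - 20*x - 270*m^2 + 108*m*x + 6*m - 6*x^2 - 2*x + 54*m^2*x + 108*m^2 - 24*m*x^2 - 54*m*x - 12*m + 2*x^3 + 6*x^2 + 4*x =m^2*(54*x - 162) + m*(-24*x^2 + 54*x + 54) + 2*x^3 - 18*x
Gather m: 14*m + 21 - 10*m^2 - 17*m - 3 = -10*m^2 - 3*m + 18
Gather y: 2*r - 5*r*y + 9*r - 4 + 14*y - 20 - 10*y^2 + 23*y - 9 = 11*r - 10*y^2 + y*(37 - 5*r) - 33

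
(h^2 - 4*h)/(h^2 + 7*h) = (h - 4)/(h + 7)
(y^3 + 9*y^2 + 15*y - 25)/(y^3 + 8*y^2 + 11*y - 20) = (y + 5)/(y + 4)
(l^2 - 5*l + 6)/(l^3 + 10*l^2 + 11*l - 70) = (l - 3)/(l^2 + 12*l + 35)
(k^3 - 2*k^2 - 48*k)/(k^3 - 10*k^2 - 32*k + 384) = k/(k - 8)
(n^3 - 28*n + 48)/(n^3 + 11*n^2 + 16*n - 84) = (n - 4)/(n + 7)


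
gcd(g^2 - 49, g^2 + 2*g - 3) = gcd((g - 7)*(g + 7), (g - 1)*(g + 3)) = 1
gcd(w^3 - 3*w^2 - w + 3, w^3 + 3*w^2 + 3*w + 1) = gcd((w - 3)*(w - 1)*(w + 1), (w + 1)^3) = w + 1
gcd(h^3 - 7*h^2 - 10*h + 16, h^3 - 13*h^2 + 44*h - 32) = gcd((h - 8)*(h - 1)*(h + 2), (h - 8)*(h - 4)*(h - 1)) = h^2 - 9*h + 8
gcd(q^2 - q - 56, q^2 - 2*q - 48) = q - 8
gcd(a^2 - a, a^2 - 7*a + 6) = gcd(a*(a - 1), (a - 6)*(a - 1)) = a - 1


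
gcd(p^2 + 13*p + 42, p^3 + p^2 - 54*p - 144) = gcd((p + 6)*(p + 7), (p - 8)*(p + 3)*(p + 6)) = p + 6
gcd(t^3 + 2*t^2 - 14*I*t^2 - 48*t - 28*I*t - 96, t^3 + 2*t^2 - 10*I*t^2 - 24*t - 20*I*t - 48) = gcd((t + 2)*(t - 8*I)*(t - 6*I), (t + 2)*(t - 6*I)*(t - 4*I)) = t^2 + t*(2 - 6*I) - 12*I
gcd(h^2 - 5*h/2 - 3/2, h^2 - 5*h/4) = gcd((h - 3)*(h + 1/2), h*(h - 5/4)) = 1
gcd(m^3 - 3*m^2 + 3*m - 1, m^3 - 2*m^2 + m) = m^2 - 2*m + 1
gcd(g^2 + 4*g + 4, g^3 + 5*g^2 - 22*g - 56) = g + 2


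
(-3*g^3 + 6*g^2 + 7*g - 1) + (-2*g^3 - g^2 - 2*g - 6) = -5*g^3 + 5*g^2 + 5*g - 7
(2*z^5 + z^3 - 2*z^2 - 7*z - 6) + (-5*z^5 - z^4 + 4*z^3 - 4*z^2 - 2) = -3*z^5 - z^4 + 5*z^3 - 6*z^2 - 7*z - 8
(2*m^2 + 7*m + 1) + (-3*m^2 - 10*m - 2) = -m^2 - 3*m - 1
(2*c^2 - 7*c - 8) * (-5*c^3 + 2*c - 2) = -10*c^5 + 35*c^4 + 44*c^3 - 18*c^2 - 2*c + 16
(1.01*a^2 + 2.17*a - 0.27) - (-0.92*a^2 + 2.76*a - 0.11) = 1.93*a^2 - 0.59*a - 0.16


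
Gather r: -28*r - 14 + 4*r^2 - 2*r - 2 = 4*r^2 - 30*r - 16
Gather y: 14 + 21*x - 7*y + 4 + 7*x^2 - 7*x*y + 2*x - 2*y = 7*x^2 + 23*x + y*(-7*x - 9) + 18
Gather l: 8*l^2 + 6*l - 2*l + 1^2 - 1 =8*l^2 + 4*l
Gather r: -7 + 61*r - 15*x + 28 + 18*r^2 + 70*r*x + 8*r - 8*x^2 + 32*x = 18*r^2 + r*(70*x + 69) - 8*x^2 + 17*x + 21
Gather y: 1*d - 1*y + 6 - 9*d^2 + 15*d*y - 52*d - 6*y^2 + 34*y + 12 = -9*d^2 - 51*d - 6*y^2 + y*(15*d + 33) + 18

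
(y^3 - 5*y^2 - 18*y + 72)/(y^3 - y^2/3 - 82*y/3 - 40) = 3*(y - 3)/(3*y + 5)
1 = 1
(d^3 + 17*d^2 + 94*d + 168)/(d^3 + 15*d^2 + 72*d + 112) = (d + 6)/(d + 4)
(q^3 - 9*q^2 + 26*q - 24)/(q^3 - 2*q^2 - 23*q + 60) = (q - 2)/(q + 5)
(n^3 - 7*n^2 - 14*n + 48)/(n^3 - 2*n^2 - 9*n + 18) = (n - 8)/(n - 3)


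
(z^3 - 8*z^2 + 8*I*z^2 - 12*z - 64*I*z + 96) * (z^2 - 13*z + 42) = z^5 - 21*z^4 + 8*I*z^4 + 134*z^3 - 168*I*z^3 - 84*z^2 + 1168*I*z^2 - 1752*z - 2688*I*z + 4032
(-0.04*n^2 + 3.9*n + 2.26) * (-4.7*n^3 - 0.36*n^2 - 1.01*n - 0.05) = 0.188*n^5 - 18.3156*n^4 - 11.9856*n^3 - 4.7506*n^2 - 2.4776*n - 0.113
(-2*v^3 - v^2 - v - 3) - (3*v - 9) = -2*v^3 - v^2 - 4*v + 6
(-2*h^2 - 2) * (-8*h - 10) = 16*h^3 + 20*h^2 + 16*h + 20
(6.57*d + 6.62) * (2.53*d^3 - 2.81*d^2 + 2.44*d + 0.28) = 16.6221*d^4 - 1.7131*d^3 - 2.5714*d^2 + 17.9924*d + 1.8536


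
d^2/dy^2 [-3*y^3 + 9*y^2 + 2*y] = 18 - 18*y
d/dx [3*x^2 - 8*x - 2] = 6*x - 8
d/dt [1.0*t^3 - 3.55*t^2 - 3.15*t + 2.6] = 3.0*t^2 - 7.1*t - 3.15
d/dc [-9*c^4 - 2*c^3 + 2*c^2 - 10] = 2*c*(-18*c^2 - 3*c + 2)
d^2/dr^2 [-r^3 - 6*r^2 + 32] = -6*r - 12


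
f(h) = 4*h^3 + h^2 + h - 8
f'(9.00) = 991.00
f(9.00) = 2998.00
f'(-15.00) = 2671.00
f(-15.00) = -13298.00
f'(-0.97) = 10.35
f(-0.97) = -11.68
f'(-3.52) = 142.64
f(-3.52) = -173.59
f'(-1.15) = 14.57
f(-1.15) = -13.91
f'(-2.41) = 65.88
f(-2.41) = -60.59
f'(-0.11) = 0.93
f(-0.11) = -8.10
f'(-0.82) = 7.43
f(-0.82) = -10.35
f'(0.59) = 6.36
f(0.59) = -6.24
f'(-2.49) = 70.42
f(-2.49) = -66.04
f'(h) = 12*h^2 + 2*h + 1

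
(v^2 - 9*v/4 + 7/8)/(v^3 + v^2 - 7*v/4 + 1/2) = (4*v - 7)/(2*(2*v^2 + 3*v - 2))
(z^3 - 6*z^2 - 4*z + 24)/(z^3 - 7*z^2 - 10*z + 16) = (z^2 - 8*z + 12)/(z^2 - 9*z + 8)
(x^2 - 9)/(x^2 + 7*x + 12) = (x - 3)/(x + 4)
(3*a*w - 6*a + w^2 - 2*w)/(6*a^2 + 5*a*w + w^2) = (w - 2)/(2*a + w)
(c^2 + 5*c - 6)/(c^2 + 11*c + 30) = (c - 1)/(c + 5)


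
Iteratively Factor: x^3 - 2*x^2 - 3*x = (x)*(x^2 - 2*x - 3) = x*(x + 1)*(x - 3)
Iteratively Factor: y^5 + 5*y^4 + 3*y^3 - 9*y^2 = (y + 3)*(y^4 + 2*y^3 - 3*y^2) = (y + 3)^2*(y^3 - y^2) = y*(y + 3)^2*(y^2 - y) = y^2*(y + 3)^2*(y - 1)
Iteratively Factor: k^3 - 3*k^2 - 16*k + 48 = (k - 4)*(k^2 + k - 12) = (k - 4)*(k + 4)*(k - 3)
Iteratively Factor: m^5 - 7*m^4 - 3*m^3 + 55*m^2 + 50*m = (m - 5)*(m^4 - 2*m^3 - 13*m^2 - 10*m) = (m - 5)*(m + 1)*(m^3 - 3*m^2 - 10*m) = (m - 5)*(m + 1)*(m + 2)*(m^2 - 5*m) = m*(m - 5)*(m + 1)*(m + 2)*(m - 5)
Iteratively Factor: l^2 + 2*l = (l + 2)*(l)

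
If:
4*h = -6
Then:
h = -3/2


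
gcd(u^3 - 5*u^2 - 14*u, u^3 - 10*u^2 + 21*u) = u^2 - 7*u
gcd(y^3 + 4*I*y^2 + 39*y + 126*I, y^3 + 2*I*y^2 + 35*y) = y + 7*I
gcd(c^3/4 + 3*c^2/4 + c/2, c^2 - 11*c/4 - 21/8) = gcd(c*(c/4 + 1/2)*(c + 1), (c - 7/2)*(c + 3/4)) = 1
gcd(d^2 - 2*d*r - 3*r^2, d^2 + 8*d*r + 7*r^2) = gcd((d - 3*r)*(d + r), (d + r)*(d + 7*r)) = d + r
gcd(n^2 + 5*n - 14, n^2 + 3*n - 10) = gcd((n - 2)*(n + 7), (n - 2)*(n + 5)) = n - 2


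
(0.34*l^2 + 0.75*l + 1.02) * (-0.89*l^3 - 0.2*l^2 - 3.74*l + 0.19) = -0.3026*l^5 - 0.7355*l^4 - 2.3294*l^3 - 2.9444*l^2 - 3.6723*l + 0.1938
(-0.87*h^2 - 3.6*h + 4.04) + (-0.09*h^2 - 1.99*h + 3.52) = -0.96*h^2 - 5.59*h + 7.56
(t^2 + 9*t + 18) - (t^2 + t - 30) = 8*t + 48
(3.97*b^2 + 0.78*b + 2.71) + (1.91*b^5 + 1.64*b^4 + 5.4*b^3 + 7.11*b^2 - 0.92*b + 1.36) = 1.91*b^5 + 1.64*b^4 + 5.4*b^3 + 11.08*b^2 - 0.14*b + 4.07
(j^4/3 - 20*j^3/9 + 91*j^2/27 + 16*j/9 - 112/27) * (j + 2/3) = j^5/3 - 2*j^4 + 17*j^3/9 + 326*j^2/81 - 80*j/27 - 224/81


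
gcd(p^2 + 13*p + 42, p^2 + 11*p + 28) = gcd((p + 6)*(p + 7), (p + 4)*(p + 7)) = p + 7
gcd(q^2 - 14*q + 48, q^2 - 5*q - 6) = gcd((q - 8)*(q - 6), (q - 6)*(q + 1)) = q - 6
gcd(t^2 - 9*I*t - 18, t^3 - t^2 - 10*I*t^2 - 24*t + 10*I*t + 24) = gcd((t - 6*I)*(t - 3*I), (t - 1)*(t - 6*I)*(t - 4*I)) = t - 6*I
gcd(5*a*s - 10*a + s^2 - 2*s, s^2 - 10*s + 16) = s - 2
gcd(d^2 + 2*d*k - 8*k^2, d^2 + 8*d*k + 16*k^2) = d + 4*k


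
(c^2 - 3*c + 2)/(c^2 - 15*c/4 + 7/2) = 4*(c - 1)/(4*c - 7)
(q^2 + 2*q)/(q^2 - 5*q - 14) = q/(q - 7)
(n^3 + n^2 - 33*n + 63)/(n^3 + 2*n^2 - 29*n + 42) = (n - 3)/(n - 2)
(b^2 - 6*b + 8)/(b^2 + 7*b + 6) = (b^2 - 6*b + 8)/(b^2 + 7*b + 6)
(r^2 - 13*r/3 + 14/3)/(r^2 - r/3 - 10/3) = (3*r - 7)/(3*r + 5)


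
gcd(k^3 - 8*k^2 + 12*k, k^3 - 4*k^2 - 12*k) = k^2 - 6*k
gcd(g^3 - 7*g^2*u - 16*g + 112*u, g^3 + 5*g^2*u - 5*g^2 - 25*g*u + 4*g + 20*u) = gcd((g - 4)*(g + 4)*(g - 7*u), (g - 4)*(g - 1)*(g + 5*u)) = g - 4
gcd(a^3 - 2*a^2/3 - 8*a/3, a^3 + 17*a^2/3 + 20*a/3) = a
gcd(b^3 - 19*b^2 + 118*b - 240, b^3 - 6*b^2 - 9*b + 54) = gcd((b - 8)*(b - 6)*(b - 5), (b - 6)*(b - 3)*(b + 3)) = b - 6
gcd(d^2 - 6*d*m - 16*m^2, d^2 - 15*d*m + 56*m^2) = d - 8*m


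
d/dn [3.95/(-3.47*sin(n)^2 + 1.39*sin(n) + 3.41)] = (27.413*sin(n) - 5.4905)*cos(n)/(-3.47*sin(n)^2 + 1.39*sin(n) + 3.41)^2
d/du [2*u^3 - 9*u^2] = 6*u*(u - 3)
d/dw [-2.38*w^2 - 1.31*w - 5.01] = -4.76*w - 1.31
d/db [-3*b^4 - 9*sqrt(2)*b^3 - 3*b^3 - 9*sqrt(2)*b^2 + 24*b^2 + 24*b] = -12*b^3 - 27*sqrt(2)*b^2 - 9*b^2 - 18*sqrt(2)*b + 48*b + 24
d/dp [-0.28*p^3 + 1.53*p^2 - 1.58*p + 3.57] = -0.84*p^2 + 3.06*p - 1.58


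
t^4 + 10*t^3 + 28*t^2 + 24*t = t*(t + 2)^2*(t + 6)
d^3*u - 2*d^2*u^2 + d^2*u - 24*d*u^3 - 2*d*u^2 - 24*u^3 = (d - 6*u)*(d + 4*u)*(d*u + u)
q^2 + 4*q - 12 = (q - 2)*(q + 6)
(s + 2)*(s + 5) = s^2 + 7*s + 10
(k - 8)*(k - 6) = k^2 - 14*k + 48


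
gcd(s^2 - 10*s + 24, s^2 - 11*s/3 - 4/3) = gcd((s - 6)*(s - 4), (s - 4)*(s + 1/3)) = s - 4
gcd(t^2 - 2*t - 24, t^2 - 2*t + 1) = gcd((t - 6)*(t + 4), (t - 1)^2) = 1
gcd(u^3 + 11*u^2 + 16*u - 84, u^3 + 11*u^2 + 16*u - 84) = u^3 + 11*u^2 + 16*u - 84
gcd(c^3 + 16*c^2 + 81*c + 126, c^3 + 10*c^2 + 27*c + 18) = c^2 + 9*c + 18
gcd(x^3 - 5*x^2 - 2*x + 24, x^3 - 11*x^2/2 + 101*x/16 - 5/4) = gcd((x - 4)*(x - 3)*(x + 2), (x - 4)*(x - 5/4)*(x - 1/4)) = x - 4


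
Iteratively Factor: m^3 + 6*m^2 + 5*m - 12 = (m + 3)*(m^2 + 3*m - 4) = (m + 3)*(m + 4)*(m - 1)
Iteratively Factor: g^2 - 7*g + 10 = (g - 5)*(g - 2)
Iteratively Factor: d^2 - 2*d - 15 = (d + 3)*(d - 5)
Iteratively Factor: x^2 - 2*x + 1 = (x - 1)*(x - 1)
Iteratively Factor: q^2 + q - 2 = (q + 2)*(q - 1)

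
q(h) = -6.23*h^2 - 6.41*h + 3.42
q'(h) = -12.46*h - 6.41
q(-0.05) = 3.72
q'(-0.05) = -5.79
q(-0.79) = 4.60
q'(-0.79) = 3.43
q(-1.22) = 1.97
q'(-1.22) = 8.79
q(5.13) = -193.42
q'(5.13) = -70.33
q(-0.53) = 5.07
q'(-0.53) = 0.19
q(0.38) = 0.08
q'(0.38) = -11.14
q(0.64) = -3.23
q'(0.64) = -14.38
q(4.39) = -144.79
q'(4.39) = -61.11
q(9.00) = -558.90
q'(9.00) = -118.55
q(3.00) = -71.88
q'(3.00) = -43.79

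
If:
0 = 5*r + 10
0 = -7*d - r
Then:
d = 2/7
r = -2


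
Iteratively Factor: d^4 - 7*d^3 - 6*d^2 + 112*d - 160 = (d - 5)*(d^3 - 2*d^2 - 16*d + 32) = (d - 5)*(d - 4)*(d^2 + 2*d - 8) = (d - 5)*(d - 4)*(d + 4)*(d - 2)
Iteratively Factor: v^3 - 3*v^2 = (v)*(v^2 - 3*v) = v^2*(v - 3)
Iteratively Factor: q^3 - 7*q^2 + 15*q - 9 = (q - 3)*(q^2 - 4*q + 3) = (q - 3)*(q - 1)*(q - 3)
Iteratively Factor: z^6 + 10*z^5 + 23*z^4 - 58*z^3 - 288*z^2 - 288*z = (z)*(z^5 + 10*z^4 + 23*z^3 - 58*z^2 - 288*z - 288) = z*(z + 4)*(z^4 + 6*z^3 - z^2 - 54*z - 72) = z*(z - 3)*(z + 4)*(z^3 + 9*z^2 + 26*z + 24) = z*(z - 3)*(z + 2)*(z + 4)*(z^2 + 7*z + 12) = z*(z - 3)*(z + 2)*(z + 4)^2*(z + 3)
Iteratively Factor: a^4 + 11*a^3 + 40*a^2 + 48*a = (a + 4)*(a^3 + 7*a^2 + 12*a) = (a + 4)^2*(a^2 + 3*a) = a*(a + 4)^2*(a + 3)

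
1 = 1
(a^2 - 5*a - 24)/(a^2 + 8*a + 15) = (a - 8)/(a + 5)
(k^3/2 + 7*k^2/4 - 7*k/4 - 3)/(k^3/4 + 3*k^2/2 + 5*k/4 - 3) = (2*k^2 - k - 3)/(k^2 + 2*k - 3)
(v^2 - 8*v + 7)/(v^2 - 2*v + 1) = (v - 7)/(v - 1)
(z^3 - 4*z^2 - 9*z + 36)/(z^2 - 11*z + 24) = (z^2 - z - 12)/(z - 8)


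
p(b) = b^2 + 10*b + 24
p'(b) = 2*b + 10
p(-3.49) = 1.28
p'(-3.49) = 3.02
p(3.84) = 77.15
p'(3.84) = 17.68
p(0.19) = 25.94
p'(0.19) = 10.38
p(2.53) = 55.70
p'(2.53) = 15.06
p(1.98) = 47.72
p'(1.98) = 13.96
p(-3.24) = 2.10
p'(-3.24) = 3.52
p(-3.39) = 1.59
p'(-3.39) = 3.22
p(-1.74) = 9.63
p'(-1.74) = 6.52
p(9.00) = 195.00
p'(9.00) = 28.00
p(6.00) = 120.00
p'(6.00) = 22.00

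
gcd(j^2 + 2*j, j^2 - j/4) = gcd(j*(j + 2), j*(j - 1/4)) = j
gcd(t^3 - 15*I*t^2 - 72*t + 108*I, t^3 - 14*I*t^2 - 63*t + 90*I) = t^2 - 9*I*t - 18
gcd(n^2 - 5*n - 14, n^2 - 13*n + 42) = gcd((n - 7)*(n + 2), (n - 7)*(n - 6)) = n - 7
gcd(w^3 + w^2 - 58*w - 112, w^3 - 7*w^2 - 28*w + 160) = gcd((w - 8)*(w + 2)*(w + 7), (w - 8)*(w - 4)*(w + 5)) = w - 8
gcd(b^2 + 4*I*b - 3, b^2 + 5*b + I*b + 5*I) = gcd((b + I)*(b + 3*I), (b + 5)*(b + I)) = b + I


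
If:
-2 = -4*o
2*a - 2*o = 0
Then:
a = 1/2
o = 1/2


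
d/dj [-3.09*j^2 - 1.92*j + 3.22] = -6.18*j - 1.92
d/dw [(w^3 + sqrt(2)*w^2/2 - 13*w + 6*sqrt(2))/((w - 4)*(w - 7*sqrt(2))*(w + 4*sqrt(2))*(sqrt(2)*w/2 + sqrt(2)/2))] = (-sqrt(2)*w^6 - 2*w^5 - 18*sqrt(2)*w^4 + 21*w^4 - 156*w^3 + 258*sqrt(2)*w^3 + 12*sqrt(2)*w^2 + 510*w^2 - 216*sqrt(2)*w + 1888*w - 3056*sqrt(2) - 2016)/(w^8 - 6*sqrt(2)*w^7 - 6*w^7 - 93*w^6 + 36*sqrt(2)*w^6 + 330*sqrt(2)*w^5 + 588*w^5 - 2160*sqrt(2)*w^4 + 3058*w^4 - 21072*w^3 + 240*sqrt(2)*w^3 + 1632*w^2 + 8064*sqrt(2)*w^2 + 5376*sqrt(2)*w + 75264*w + 50176)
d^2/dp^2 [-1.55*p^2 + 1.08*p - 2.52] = -3.10000000000000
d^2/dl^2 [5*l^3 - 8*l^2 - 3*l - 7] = 30*l - 16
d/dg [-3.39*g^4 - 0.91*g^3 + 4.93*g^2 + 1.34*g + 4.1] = -13.56*g^3 - 2.73*g^2 + 9.86*g + 1.34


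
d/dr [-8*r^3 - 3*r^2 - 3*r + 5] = -24*r^2 - 6*r - 3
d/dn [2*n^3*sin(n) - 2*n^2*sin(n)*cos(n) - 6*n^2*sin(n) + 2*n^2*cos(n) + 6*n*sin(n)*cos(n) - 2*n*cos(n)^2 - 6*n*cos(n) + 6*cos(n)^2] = 2*n^3*cos(n) + 4*n^2*sin(n) - 6*n^2*cos(n) - 2*n^2*cos(2*n) - 6*n*sin(n) + 4*n*cos(n) + 6*n*cos(2*n) - 3*sin(2*n) - 6*cos(n) - cos(2*n) - 1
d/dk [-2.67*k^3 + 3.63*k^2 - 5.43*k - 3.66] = -8.01*k^2 + 7.26*k - 5.43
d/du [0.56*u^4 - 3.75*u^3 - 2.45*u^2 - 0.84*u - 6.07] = 2.24*u^3 - 11.25*u^2 - 4.9*u - 0.84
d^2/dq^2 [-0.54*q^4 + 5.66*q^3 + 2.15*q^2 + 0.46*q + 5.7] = -6.48*q^2 + 33.96*q + 4.3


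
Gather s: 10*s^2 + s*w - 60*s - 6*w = 10*s^2 + s*(w - 60) - 6*w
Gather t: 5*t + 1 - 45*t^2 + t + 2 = -45*t^2 + 6*t + 3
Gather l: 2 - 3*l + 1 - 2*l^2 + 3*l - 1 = 2 - 2*l^2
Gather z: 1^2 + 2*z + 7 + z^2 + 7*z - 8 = z^2 + 9*z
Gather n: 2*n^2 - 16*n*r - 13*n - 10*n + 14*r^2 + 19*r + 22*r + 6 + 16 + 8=2*n^2 + n*(-16*r - 23) + 14*r^2 + 41*r + 30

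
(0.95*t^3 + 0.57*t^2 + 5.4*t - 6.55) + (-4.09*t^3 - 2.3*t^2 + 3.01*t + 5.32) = -3.14*t^3 - 1.73*t^2 + 8.41*t - 1.23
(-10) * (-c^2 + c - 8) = 10*c^2 - 10*c + 80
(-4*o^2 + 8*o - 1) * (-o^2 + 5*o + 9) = 4*o^4 - 28*o^3 + 5*o^2 + 67*o - 9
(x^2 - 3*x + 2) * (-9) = -9*x^2 + 27*x - 18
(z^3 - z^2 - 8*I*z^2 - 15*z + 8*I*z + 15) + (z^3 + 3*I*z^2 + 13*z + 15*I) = 2*z^3 - z^2 - 5*I*z^2 - 2*z + 8*I*z + 15 + 15*I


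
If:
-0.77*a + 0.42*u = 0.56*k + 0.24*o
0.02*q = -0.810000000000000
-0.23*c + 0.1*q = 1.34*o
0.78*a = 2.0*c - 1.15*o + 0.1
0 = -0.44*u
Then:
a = -16.4130434782609*o - 45.0222965440357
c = -5.82608695652174*o - 17.6086956521739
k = 22.1393633540373*o + 61.9056577480491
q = -40.50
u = 0.00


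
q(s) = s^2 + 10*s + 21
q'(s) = 2*s + 10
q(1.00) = 32.00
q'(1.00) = 12.00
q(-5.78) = -3.39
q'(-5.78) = -1.56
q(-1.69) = 6.96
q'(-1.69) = 6.62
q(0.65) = 27.92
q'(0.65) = 11.30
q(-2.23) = 3.67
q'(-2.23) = 5.54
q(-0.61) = 15.27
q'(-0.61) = 8.78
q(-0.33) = 17.81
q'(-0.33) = 9.34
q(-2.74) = 1.11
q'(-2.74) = 4.52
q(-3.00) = 0.00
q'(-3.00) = 4.00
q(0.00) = 21.00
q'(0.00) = 10.00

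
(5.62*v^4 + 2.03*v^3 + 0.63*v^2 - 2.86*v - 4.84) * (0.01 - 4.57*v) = -25.6834*v^5 - 9.2209*v^4 - 2.8588*v^3 + 13.0765*v^2 + 22.0902*v - 0.0484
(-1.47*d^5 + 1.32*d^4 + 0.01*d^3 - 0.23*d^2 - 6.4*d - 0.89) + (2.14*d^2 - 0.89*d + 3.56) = -1.47*d^5 + 1.32*d^4 + 0.01*d^3 + 1.91*d^2 - 7.29*d + 2.67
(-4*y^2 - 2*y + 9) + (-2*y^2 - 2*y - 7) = -6*y^2 - 4*y + 2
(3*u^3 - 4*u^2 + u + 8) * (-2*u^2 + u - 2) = -6*u^5 + 11*u^4 - 12*u^3 - 7*u^2 + 6*u - 16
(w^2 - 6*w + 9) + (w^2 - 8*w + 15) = 2*w^2 - 14*w + 24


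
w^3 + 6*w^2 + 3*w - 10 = (w - 1)*(w + 2)*(w + 5)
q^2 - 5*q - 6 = (q - 6)*(q + 1)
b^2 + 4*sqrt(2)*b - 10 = (b - sqrt(2))*(b + 5*sqrt(2))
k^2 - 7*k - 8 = (k - 8)*(k + 1)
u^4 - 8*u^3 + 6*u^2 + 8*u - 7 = (u - 7)*(u - 1)^2*(u + 1)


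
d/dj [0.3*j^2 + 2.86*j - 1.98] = 0.6*j + 2.86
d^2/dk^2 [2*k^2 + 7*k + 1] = 4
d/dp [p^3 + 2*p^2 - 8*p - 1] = 3*p^2 + 4*p - 8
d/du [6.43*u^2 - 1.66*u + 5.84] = 12.86*u - 1.66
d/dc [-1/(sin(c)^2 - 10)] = 4*sin(2*c)/(cos(2*c) + 19)^2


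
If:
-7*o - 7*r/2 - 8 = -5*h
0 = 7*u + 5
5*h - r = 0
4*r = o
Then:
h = -16/305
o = -64/61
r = -16/61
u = -5/7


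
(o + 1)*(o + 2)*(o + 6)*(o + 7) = o^4 + 16*o^3 + 83*o^2 + 152*o + 84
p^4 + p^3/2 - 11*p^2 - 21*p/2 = p*(p - 7/2)*(p + 1)*(p + 3)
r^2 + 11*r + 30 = (r + 5)*(r + 6)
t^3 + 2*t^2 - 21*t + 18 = (t - 3)*(t - 1)*(t + 6)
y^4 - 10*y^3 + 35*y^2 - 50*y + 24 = (y - 4)*(y - 3)*(y - 2)*(y - 1)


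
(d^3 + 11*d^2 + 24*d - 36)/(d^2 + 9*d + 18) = (d^2 + 5*d - 6)/(d + 3)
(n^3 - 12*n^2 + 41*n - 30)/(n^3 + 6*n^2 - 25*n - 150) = (n^2 - 7*n + 6)/(n^2 + 11*n + 30)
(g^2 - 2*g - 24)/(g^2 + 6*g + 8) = (g - 6)/(g + 2)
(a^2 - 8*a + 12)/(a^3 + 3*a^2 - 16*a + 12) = (a - 6)/(a^2 + 5*a - 6)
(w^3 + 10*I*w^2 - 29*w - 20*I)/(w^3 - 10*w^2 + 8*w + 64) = (w^3 + 10*I*w^2 - 29*w - 20*I)/(w^3 - 10*w^2 + 8*w + 64)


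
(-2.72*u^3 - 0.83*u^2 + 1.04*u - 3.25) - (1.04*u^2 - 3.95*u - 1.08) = -2.72*u^3 - 1.87*u^2 + 4.99*u - 2.17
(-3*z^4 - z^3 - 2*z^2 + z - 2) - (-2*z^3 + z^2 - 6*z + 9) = -3*z^4 + z^3 - 3*z^2 + 7*z - 11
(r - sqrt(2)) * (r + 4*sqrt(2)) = r^2 + 3*sqrt(2)*r - 8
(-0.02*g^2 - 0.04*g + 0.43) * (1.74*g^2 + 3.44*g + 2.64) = -0.0348*g^4 - 0.1384*g^3 + 0.5578*g^2 + 1.3736*g + 1.1352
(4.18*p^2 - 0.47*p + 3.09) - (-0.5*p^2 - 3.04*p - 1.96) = 4.68*p^2 + 2.57*p + 5.05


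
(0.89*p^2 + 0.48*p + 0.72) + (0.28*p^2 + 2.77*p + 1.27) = 1.17*p^2 + 3.25*p + 1.99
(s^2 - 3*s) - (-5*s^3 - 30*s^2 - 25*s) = 5*s^3 + 31*s^2 + 22*s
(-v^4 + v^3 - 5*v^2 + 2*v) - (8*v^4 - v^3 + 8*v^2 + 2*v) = -9*v^4 + 2*v^3 - 13*v^2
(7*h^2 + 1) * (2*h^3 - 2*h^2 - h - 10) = 14*h^5 - 14*h^4 - 5*h^3 - 72*h^2 - h - 10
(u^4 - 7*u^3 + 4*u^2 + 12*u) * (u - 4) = u^5 - 11*u^4 + 32*u^3 - 4*u^2 - 48*u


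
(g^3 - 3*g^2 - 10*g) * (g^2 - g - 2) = g^5 - 4*g^4 - 9*g^3 + 16*g^2 + 20*g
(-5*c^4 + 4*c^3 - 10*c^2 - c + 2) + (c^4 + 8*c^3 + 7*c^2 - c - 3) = -4*c^4 + 12*c^3 - 3*c^2 - 2*c - 1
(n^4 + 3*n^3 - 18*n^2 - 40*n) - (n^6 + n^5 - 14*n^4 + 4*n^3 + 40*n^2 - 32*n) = -n^6 - n^5 + 15*n^4 - n^3 - 58*n^2 - 8*n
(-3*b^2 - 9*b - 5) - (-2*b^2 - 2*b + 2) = -b^2 - 7*b - 7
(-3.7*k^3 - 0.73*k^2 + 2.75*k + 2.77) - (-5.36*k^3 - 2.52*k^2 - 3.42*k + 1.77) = 1.66*k^3 + 1.79*k^2 + 6.17*k + 1.0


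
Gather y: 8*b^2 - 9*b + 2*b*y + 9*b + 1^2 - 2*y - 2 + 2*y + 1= 8*b^2 + 2*b*y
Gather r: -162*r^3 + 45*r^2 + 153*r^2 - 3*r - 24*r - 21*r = -162*r^3 + 198*r^2 - 48*r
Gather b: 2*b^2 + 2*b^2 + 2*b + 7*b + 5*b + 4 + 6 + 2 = 4*b^2 + 14*b + 12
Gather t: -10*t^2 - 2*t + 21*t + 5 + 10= -10*t^2 + 19*t + 15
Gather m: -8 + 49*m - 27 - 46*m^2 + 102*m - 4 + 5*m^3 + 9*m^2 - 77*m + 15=5*m^3 - 37*m^2 + 74*m - 24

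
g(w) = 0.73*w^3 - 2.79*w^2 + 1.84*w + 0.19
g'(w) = 2.19*w^2 - 5.58*w + 1.84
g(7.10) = 133.89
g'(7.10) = 72.62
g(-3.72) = -82.84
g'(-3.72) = 52.90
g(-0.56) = -1.84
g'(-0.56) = 5.65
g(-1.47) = -10.86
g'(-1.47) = 14.77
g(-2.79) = -42.52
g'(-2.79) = 34.46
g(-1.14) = -6.62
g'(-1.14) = 11.05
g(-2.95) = -48.26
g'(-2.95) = 37.36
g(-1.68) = -14.24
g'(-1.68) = 17.40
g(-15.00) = -3118.91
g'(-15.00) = 578.29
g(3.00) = 0.31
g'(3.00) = 4.81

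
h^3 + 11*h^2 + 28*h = h*(h + 4)*(h + 7)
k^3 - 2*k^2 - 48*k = k*(k - 8)*(k + 6)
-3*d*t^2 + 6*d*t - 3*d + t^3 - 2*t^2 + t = (-3*d + t)*(t - 1)^2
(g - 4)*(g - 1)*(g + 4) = g^3 - g^2 - 16*g + 16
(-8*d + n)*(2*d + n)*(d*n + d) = -16*d^3*n - 16*d^3 - 6*d^2*n^2 - 6*d^2*n + d*n^3 + d*n^2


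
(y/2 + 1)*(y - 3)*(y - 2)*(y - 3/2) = y^4/2 - 9*y^3/4 + y^2/4 + 9*y - 9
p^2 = p^2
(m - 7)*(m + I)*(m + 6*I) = m^3 - 7*m^2 + 7*I*m^2 - 6*m - 49*I*m + 42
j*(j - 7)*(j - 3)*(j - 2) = j^4 - 12*j^3 + 41*j^2 - 42*j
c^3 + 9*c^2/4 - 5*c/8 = c*(c - 1/4)*(c + 5/2)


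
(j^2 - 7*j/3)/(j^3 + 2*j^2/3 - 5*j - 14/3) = j/(j^2 + 3*j + 2)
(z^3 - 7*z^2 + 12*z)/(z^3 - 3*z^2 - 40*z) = (-z^2 + 7*z - 12)/(-z^2 + 3*z + 40)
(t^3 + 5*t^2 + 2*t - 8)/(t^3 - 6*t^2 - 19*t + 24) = (t^2 + 6*t + 8)/(t^2 - 5*t - 24)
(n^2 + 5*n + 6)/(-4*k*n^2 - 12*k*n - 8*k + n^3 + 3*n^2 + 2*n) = (-n - 3)/(4*k*n + 4*k - n^2 - n)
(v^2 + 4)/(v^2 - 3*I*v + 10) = (v - 2*I)/(v - 5*I)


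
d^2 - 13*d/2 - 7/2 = (d - 7)*(d + 1/2)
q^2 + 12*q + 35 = (q + 5)*(q + 7)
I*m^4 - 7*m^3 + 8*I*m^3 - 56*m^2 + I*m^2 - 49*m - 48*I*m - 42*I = (m + 7)*(m + I)*(m + 6*I)*(I*m + I)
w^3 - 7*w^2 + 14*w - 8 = (w - 4)*(w - 2)*(w - 1)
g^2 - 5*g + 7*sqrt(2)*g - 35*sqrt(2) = (g - 5)*(g + 7*sqrt(2))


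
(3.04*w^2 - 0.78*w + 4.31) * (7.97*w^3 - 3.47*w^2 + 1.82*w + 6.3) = 24.2288*w^5 - 16.7654*w^4 + 42.5901*w^3 + 2.7767*w^2 + 2.9302*w + 27.153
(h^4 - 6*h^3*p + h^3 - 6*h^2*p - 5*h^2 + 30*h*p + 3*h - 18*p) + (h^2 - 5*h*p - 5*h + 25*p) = h^4 - 6*h^3*p + h^3 - 6*h^2*p - 4*h^2 + 25*h*p - 2*h + 7*p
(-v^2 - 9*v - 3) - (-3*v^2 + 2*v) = 2*v^2 - 11*v - 3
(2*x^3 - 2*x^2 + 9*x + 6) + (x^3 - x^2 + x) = 3*x^3 - 3*x^2 + 10*x + 6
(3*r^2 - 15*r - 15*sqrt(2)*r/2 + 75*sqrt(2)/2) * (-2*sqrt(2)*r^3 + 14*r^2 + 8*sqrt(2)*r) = -6*sqrt(2)*r^5 + 30*sqrt(2)*r^4 + 72*r^4 - 360*r^3 - 81*sqrt(2)*r^3 - 120*r^2 + 405*sqrt(2)*r^2 + 600*r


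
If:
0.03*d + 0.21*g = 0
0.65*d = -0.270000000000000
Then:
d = -0.42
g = 0.06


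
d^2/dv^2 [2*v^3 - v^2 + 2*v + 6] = 12*v - 2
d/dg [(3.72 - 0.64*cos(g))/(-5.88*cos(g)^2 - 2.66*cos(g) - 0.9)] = (3.7632*cos(g)^2 - 43.7472*cos(g) - 10.4712)*sin(g)/(34.5744*cos(g)^4 + 31.2816*cos(g)^3 + 17.6596*cos(g)^2 + 4.788*cos(g) + 0.81)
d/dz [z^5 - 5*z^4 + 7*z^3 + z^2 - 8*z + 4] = 5*z^4 - 20*z^3 + 21*z^2 + 2*z - 8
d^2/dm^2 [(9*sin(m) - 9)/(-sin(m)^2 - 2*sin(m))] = 9*(sin(m)^2 - 6*sin(m) - 8 + 2/sin(m) + 12/sin(m)^2 + 8/sin(m)^3)/(sin(m) + 2)^3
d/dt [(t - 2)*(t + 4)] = 2*t + 2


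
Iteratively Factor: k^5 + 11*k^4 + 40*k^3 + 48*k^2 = (k + 4)*(k^4 + 7*k^3 + 12*k^2) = k*(k + 4)*(k^3 + 7*k^2 + 12*k) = k*(k + 3)*(k + 4)*(k^2 + 4*k) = k^2*(k + 3)*(k + 4)*(k + 4)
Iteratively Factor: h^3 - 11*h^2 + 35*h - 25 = (h - 5)*(h^2 - 6*h + 5) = (h - 5)*(h - 1)*(h - 5)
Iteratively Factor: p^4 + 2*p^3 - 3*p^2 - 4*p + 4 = (p - 1)*(p^3 + 3*p^2 - 4) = (p - 1)*(p + 2)*(p^2 + p - 2) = (p - 1)*(p + 2)^2*(p - 1)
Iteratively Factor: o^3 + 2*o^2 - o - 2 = (o + 1)*(o^2 + o - 2) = (o + 1)*(o + 2)*(o - 1)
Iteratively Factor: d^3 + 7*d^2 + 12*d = (d)*(d^2 + 7*d + 12) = d*(d + 4)*(d + 3)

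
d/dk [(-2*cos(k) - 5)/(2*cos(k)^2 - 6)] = (sin(k)^2 - 5*cos(k) - 4)*sin(k)/(cos(k)^2 - 3)^2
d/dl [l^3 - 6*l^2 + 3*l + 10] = 3*l^2 - 12*l + 3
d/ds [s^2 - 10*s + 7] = 2*s - 10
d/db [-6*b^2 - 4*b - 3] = -12*b - 4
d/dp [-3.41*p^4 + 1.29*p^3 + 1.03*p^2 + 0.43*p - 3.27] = -13.64*p^3 + 3.87*p^2 + 2.06*p + 0.43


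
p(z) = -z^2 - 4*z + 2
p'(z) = -2*z - 4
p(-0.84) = 4.65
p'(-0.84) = -2.32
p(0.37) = 0.38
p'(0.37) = -4.74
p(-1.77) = 5.95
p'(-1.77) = -0.46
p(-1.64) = 5.87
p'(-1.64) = -0.72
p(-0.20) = 2.76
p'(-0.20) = -3.60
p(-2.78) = 5.39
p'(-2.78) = 1.56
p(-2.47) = 5.78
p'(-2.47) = 0.94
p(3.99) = -29.88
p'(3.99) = -11.98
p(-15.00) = -163.00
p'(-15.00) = 26.00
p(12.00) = -190.00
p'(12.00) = -28.00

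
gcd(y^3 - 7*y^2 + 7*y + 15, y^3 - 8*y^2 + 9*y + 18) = y^2 - 2*y - 3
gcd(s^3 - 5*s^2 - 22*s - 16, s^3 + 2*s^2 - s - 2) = s^2 + 3*s + 2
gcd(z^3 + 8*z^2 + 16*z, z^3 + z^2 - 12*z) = z^2 + 4*z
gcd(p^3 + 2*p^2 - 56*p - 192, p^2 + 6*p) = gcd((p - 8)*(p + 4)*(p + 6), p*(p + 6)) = p + 6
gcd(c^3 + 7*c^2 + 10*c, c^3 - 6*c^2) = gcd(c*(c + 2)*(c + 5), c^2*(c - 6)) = c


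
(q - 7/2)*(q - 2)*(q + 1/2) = q^3 - 5*q^2 + 17*q/4 + 7/2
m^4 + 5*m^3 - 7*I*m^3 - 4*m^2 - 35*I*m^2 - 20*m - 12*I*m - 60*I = (m + 5)*(m - 6*I)*(m - 2*I)*(m + I)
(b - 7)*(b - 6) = b^2 - 13*b + 42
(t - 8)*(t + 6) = t^2 - 2*t - 48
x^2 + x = x*(x + 1)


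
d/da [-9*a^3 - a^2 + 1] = a*(-27*a - 2)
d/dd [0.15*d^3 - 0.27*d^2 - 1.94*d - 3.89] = 0.45*d^2 - 0.54*d - 1.94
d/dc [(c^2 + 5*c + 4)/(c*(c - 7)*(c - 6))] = (-c^4 - 10*c^3 + 95*c^2 + 104*c - 168)/(c^2*(c^4 - 26*c^3 + 253*c^2 - 1092*c + 1764))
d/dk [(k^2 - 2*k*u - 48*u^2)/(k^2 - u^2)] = 2*u*(k^2 + 47*k*u + u^2)/(k^4 - 2*k^2*u^2 + u^4)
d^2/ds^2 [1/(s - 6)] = 2/(s - 6)^3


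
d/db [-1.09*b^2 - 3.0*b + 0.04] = -2.18*b - 3.0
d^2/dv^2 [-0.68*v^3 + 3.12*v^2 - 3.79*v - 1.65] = 6.24 - 4.08*v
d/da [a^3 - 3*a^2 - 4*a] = 3*a^2 - 6*a - 4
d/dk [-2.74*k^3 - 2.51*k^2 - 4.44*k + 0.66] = -8.22*k^2 - 5.02*k - 4.44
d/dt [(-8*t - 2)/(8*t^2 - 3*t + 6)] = 2*(32*t^2 + 16*t - 27)/(64*t^4 - 48*t^3 + 105*t^2 - 36*t + 36)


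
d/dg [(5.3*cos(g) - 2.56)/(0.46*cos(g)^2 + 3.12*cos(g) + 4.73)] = (2.438*cos(g)^2 - 2.3552*cos(g) - 33.0562)*sin(g)/(0.2116*cos(g)^4 + 2.8704*cos(g)^3 + 14.086*cos(g)^2 + 29.5152*cos(g) + 22.3729)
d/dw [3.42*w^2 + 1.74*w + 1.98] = 6.84*w + 1.74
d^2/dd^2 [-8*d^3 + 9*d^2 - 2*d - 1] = 18 - 48*d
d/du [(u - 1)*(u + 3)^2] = (u + 3)*(3*u + 1)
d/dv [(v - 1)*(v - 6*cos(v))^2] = (v - 6*cos(v))*(v + (2*v - 2)*(6*sin(v) + 1) - 6*cos(v))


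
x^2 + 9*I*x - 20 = (x + 4*I)*(x + 5*I)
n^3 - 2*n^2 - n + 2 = (n - 2)*(n - 1)*(n + 1)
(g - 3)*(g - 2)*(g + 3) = g^3 - 2*g^2 - 9*g + 18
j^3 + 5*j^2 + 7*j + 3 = (j + 1)^2*(j + 3)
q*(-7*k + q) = -7*k*q + q^2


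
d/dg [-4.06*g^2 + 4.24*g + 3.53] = 4.24 - 8.12*g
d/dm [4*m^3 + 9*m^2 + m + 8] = 12*m^2 + 18*m + 1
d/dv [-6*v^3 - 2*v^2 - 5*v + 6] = -18*v^2 - 4*v - 5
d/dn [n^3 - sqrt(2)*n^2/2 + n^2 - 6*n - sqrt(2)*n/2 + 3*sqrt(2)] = 3*n^2 - sqrt(2)*n + 2*n - 6 - sqrt(2)/2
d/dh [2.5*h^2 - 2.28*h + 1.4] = 5.0*h - 2.28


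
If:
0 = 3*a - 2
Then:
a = 2/3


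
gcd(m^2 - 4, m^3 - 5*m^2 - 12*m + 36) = m - 2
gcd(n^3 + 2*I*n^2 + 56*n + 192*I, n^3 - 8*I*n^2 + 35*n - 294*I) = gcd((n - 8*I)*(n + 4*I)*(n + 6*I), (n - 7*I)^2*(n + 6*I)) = n + 6*I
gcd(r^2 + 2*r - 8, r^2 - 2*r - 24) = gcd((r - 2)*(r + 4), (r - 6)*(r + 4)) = r + 4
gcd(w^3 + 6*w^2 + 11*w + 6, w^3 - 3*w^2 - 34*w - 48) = w^2 + 5*w + 6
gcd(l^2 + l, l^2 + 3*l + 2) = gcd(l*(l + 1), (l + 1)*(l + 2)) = l + 1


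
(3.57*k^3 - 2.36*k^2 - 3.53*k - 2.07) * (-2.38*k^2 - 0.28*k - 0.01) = -8.4966*k^5 + 4.6172*k^4 + 9.0265*k^3 + 5.9386*k^2 + 0.6149*k + 0.0207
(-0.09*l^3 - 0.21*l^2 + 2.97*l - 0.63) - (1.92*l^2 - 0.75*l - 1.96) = -0.09*l^3 - 2.13*l^2 + 3.72*l + 1.33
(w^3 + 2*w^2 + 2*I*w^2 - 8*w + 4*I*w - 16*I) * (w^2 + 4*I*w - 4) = w^5 + 2*w^4 + 6*I*w^4 - 20*w^3 + 12*I*w^3 - 24*w^2 - 56*I*w^2 + 96*w - 16*I*w + 64*I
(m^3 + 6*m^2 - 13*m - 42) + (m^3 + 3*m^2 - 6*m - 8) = 2*m^3 + 9*m^2 - 19*m - 50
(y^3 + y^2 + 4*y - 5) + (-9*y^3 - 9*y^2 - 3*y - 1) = -8*y^3 - 8*y^2 + y - 6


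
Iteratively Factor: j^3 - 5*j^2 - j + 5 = (j + 1)*(j^2 - 6*j + 5) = (j - 1)*(j + 1)*(j - 5)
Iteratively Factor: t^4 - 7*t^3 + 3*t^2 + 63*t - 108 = (t + 3)*(t^3 - 10*t^2 + 33*t - 36) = (t - 4)*(t + 3)*(t^2 - 6*t + 9) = (t - 4)*(t - 3)*(t + 3)*(t - 3)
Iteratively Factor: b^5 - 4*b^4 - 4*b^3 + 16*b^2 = (b)*(b^4 - 4*b^3 - 4*b^2 + 16*b) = b*(b - 2)*(b^3 - 2*b^2 - 8*b) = b*(b - 4)*(b - 2)*(b^2 + 2*b) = b*(b - 4)*(b - 2)*(b + 2)*(b)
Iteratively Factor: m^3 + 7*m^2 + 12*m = (m)*(m^2 + 7*m + 12) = m*(m + 4)*(m + 3)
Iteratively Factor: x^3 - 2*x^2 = (x)*(x^2 - 2*x) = x*(x - 2)*(x)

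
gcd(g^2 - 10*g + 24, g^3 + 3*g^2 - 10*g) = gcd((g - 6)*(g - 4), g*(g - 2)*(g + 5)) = 1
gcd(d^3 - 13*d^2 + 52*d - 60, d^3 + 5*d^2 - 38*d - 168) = d - 6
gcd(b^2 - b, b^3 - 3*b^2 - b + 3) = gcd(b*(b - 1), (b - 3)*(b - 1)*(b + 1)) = b - 1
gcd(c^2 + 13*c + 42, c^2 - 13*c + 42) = 1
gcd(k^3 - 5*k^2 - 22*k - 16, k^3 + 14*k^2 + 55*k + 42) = k + 1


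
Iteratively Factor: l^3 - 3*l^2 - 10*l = (l - 5)*(l^2 + 2*l) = (l - 5)*(l + 2)*(l)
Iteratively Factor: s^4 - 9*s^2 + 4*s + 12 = (s + 3)*(s^3 - 3*s^2 + 4) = (s - 2)*(s + 3)*(s^2 - s - 2) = (s - 2)*(s + 1)*(s + 3)*(s - 2)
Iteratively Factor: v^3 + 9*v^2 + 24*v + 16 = (v + 4)*(v^2 + 5*v + 4) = (v + 1)*(v + 4)*(v + 4)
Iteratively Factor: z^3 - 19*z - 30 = (z - 5)*(z^2 + 5*z + 6) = (z - 5)*(z + 3)*(z + 2)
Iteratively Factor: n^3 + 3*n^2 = (n + 3)*(n^2) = n*(n + 3)*(n)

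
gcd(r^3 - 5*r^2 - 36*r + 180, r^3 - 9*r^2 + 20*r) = r - 5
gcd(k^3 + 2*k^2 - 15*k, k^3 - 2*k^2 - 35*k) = k^2 + 5*k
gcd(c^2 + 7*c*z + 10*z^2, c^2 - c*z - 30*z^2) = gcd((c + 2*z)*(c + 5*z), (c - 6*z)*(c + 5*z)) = c + 5*z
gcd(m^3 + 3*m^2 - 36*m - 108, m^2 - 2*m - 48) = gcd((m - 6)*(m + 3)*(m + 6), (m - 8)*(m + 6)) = m + 6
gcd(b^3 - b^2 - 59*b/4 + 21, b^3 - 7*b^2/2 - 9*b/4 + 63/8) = b^2 - 5*b + 21/4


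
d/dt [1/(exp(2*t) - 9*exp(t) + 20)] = (9 - 2*exp(t))*exp(t)/(exp(2*t) - 9*exp(t) + 20)^2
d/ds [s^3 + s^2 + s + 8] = 3*s^2 + 2*s + 1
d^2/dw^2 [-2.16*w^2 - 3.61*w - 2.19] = -4.32000000000000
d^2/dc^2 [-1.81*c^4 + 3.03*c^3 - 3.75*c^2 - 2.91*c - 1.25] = -21.72*c^2 + 18.18*c - 7.5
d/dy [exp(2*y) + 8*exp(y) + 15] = 2*(exp(y) + 4)*exp(y)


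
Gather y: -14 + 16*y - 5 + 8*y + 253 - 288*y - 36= 198 - 264*y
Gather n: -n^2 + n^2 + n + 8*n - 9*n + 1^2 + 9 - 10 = 0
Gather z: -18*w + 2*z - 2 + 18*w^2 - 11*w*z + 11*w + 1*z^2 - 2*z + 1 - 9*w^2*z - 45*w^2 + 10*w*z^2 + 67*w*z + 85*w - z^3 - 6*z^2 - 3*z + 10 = -27*w^2 + 78*w - z^3 + z^2*(10*w - 5) + z*(-9*w^2 + 56*w - 3) + 9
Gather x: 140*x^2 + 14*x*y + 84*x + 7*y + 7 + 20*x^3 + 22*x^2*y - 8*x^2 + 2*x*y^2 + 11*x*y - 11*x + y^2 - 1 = 20*x^3 + x^2*(22*y + 132) + x*(2*y^2 + 25*y + 73) + y^2 + 7*y + 6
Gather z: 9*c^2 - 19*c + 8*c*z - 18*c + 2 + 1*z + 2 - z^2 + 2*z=9*c^2 - 37*c - z^2 + z*(8*c + 3) + 4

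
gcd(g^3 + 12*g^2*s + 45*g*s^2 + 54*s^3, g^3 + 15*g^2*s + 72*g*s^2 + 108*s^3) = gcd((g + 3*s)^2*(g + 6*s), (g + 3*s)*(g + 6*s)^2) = g^2 + 9*g*s + 18*s^2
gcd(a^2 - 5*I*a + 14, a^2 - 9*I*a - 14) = a - 7*I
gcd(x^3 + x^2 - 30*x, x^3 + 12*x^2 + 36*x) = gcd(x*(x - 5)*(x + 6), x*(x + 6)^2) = x^2 + 6*x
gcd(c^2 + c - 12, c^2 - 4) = 1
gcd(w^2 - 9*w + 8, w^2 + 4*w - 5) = w - 1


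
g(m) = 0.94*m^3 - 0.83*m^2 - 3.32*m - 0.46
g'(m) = 2.82*m^2 - 1.66*m - 3.32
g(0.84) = -3.28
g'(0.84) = -2.72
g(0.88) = -3.38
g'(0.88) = -2.60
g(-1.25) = 0.56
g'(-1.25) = 3.16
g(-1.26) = 0.53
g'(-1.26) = 3.25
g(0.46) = -2.07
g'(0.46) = -3.49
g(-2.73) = -16.71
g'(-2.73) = 22.23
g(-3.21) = -29.45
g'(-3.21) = 31.07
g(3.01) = 7.66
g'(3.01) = 17.23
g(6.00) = 152.78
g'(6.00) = 88.24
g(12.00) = 1464.50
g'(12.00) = 382.84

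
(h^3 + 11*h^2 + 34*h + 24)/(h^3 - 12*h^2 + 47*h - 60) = (h^3 + 11*h^2 + 34*h + 24)/(h^3 - 12*h^2 + 47*h - 60)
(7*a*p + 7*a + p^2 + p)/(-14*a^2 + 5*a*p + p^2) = (p + 1)/(-2*a + p)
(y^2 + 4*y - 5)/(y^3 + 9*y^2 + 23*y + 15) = (y - 1)/(y^2 + 4*y + 3)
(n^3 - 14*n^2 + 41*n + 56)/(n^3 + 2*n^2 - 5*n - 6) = (n^2 - 15*n + 56)/(n^2 + n - 6)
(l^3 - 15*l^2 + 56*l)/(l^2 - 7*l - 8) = l*(l - 7)/(l + 1)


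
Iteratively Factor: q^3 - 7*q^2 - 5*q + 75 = (q - 5)*(q^2 - 2*q - 15) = (q - 5)^2*(q + 3)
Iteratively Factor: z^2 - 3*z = (z)*(z - 3)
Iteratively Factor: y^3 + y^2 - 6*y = (y)*(y^2 + y - 6) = y*(y + 3)*(y - 2)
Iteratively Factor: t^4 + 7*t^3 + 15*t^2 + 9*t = (t + 1)*(t^3 + 6*t^2 + 9*t) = (t + 1)*(t + 3)*(t^2 + 3*t) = t*(t + 1)*(t + 3)*(t + 3)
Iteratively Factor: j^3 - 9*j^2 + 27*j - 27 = (j - 3)*(j^2 - 6*j + 9) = (j - 3)^2*(j - 3)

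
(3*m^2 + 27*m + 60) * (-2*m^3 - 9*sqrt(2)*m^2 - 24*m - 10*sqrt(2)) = -6*m^5 - 54*m^4 - 27*sqrt(2)*m^4 - 243*sqrt(2)*m^3 - 192*m^3 - 570*sqrt(2)*m^2 - 648*m^2 - 1440*m - 270*sqrt(2)*m - 600*sqrt(2)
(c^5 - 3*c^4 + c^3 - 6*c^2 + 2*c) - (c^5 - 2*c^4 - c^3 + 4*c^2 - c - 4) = -c^4 + 2*c^3 - 10*c^2 + 3*c + 4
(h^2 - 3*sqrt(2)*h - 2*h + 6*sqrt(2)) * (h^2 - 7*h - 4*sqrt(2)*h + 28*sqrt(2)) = h^4 - 7*sqrt(2)*h^3 - 9*h^3 + 38*h^2 + 63*sqrt(2)*h^2 - 216*h - 98*sqrt(2)*h + 336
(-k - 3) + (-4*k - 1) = -5*k - 4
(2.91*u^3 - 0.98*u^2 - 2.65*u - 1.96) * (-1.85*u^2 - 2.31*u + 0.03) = -5.3835*u^5 - 4.9091*u^4 + 7.2536*u^3 + 9.7181*u^2 + 4.4481*u - 0.0588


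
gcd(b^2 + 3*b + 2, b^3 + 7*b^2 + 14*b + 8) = b^2 + 3*b + 2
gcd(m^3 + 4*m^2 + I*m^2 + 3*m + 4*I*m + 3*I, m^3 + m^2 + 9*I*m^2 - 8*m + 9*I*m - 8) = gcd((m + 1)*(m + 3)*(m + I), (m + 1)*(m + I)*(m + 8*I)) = m^2 + m*(1 + I) + I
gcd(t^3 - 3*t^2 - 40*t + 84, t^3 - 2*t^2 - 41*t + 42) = t^2 - t - 42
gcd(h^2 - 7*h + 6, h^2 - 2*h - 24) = h - 6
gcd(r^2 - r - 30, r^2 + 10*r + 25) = r + 5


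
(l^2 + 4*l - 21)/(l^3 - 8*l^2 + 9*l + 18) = (l + 7)/(l^2 - 5*l - 6)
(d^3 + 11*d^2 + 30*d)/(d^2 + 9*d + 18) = d*(d + 5)/(d + 3)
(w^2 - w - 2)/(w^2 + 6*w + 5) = (w - 2)/(w + 5)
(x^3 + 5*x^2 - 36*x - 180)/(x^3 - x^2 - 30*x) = (x + 6)/x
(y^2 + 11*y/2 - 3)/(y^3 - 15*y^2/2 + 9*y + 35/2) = (2*y^2 + 11*y - 6)/(2*y^3 - 15*y^2 + 18*y + 35)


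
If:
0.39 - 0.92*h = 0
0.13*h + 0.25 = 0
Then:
No Solution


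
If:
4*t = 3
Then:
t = 3/4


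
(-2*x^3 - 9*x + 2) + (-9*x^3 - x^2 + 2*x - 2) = -11*x^3 - x^2 - 7*x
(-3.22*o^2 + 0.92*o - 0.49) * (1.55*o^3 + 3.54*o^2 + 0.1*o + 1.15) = -4.991*o^5 - 9.9728*o^4 + 2.1753*o^3 - 5.3456*o^2 + 1.009*o - 0.5635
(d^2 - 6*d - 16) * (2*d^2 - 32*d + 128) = 2*d^4 - 44*d^3 + 288*d^2 - 256*d - 2048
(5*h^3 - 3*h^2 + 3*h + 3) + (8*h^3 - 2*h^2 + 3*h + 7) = 13*h^3 - 5*h^2 + 6*h + 10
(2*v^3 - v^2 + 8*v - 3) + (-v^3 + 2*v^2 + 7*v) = v^3 + v^2 + 15*v - 3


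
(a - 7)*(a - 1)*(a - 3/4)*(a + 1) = a^4 - 31*a^3/4 + 17*a^2/4 + 31*a/4 - 21/4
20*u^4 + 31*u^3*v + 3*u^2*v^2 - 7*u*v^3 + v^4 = (-5*u + v)*(-4*u + v)*(u + v)^2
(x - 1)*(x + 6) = x^2 + 5*x - 6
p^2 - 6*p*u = p*(p - 6*u)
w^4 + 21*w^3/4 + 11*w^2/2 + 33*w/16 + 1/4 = (w + 1/4)*(w + 1/2)^2*(w + 4)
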